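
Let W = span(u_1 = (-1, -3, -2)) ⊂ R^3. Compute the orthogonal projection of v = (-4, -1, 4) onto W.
proj_W(v) = (1/14, 3/14, 1/7)

Set up U = [u_1 | ... | u_1] ∈ R^(3×1). The projector onto W = col(U) is P = U (U^T U)^(-1) U^T.
Compute U^T U =
  [14],
and U^T v = (-1).
Solve U^T U · c = U^T v for the coefficients: c = (-1/14). The projection is proj_W(v) = U c.
Check: (v - proj_W(v)) · u_1 = 0  (should be 0).
Result: proj_W(v) = (1/14, 3/14, 1/7).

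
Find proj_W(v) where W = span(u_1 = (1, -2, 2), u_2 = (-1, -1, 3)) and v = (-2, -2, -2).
proj_W(v) = (-2/25, 2/5, -14/25)

Set up U = [u_1 | ... | u_2] ∈ R^(3×2). The projector onto W = col(U) is P = U (U^T U)^(-1) U^T.
Compute U^T U =
  [9, 7]
  [7, 11],
and U^T v = (-2, -2).
Solve U^T U · c = U^T v for the coefficients: c = (-4/25, -2/25). The projection is proj_W(v) = U c.
Check: (v - proj_W(v)) · u_1 = 0  (should be 0).
Check: (v - proj_W(v)) · u_2 = 0  (should be 0).
Result: proj_W(v) = (-2/25, 2/5, -14/25).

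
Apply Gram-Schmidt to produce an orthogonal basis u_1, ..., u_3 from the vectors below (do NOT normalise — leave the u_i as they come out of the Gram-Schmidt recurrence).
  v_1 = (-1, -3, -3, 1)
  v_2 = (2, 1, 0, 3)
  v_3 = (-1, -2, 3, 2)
Orthogonal basis:
  u_1 = (-1, -3, -3, 1)
  u_2 = (19/10, 7/10, -3/10, 31/10)
  u_3 = (-88/69, -145/69, 70/23, 107/69)

Apply the Gram-Schmidt recurrence
  u_1 = v_1
  u_i = v_i − Σ_{j<i} ((v_i · u_j) / (u_j · u_j)) · u_j.

Step by step this gives:
  u_1 = (-1, -3, -3, 1)
  u_2 = (19/10, 7/10, -3/10, 31/10)
  u_3 = (-88/69, -145/69, 70/23, 107/69)

Orthogonality check:
  u_2 · u_1 = 0 (should be 0)
  u_3 · u_1 = 0 (should be 0)
  u_3 · u_2 = 0 (should be 0)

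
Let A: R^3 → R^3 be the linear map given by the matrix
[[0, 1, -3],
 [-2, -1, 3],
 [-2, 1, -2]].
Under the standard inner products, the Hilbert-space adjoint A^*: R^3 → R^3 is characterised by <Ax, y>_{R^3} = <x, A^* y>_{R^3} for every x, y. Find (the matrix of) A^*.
A^* = A^T =
[[0, -2, -2],
 [1, -1, 1],
 [-3, 3, -2]]

For real matrices with standard dot products, the defining identity <Ax, y> = <x, A^* y> gives (Ax)^T y = x^T (A^*) y, i.e. x^T A^T y = x^T (A^*) y. Since this holds for all x, y, we must have A^* = A^T. Therefore
A^* =
[[0, -2, -2],
 [1, -1, 1],
 [-3, 3, -2]].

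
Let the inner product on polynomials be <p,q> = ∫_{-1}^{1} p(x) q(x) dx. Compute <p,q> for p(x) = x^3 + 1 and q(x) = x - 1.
<p,q> = -8/5

Expand the product: p(x)·q(x) = x^4 - x^3 + x - 1.
∫_{-1}^{1} of each monomial x^k gives [2/(k+1) if k even, 0 if k odd]. Integrating term-by-term (or equivalently evaluating the antiderivative F(x) = x^5/5 - x^4/4 + x^2/2 - x at the endpoints):
  F(1) − F(−1) = -11/20 − (21/20) = -8/5.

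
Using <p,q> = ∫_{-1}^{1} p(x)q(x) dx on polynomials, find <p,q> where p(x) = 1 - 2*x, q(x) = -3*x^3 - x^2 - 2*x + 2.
<p,q> = 42/5

Expand the product: p(x)·q(x) = 6*x^4 - x^3 + 3*x^2 - 6*x + 2.
∫_{-1}^{1} of each monomial x^k gives [2/(k+1) if k even, 0 if k odd]. Integrating term-by-term (or equivalently evaluating the antiderivative F(x) = 6*x^5/5 - x^4/4 + x^3 - 3*x^2 + 2*x at the endpoints):
  F(1) − F(−1) = 19/20 − (-149/20) = 42/5.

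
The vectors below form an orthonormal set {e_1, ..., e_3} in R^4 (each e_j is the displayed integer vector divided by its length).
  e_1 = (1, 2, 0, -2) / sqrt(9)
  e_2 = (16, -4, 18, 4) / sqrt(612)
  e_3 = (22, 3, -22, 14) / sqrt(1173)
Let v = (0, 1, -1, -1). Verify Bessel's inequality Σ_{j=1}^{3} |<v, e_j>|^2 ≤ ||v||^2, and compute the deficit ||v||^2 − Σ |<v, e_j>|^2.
Σ |<v, e_j>|^2 = 206/69; ||v||^2 = 3; deficit = 1/69

Write each e_j = u_j / sqrt(<u_j, u_j>) where u_j is the displayed integer vector. Then <v, e_j> = <v, u_j> / sqrt(<u_j, u_j>), so |<v, e_j>|^2 = <v, u_j>^2 / <u_j, u_j>.
Coefficients: <v, e_1> = 4/sqrt(9), <v, e_2> = -26/sqrt(612), <v, e_3> = 11/sqrt(1173).
Square and sum: Σ |<v, e_j>|^2 = 206/69.
Compute ||v||^2 = v·v = 3.
Deficit = 3 − 206/69 = 1/69 ≥ 0, confirming Bessel's inequality. (The deficit equals ||v − Σ <v,e_j> e_j||^2, the squared distance from v to span{e_j}.)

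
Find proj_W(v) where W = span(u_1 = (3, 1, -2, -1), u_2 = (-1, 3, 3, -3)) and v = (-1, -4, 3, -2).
proj_W(v) = (-305/137, -215/411, 673/411, 215/411)

Set up U = [u_1 | ... | u_2] ∈ R^(4×2). The projector onto W = col(U) is P = U (U^T U)^(-1) U^T.
Compute U^T U =
  [15, -3]
  [-3, 28],
and U^T v = (-11, 4).
Solve U^T U · c = U^T v for the coefficients: c = (-296/411, 9/137). The projection is proj_W(v) = U c.
Check: (v - proj_W(v)) · u_1 = 0  (should be 0).
Check: (v - proj_W(v)) · u_2 = 0  (should be 0).
Result: proj_W(v) = (-305/137, -215/411, 673/411, 215/411).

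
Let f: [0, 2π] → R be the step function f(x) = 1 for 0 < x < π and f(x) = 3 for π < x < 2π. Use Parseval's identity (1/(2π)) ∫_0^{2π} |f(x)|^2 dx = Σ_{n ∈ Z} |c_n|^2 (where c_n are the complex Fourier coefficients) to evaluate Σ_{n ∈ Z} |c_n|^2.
Σ |c_n|^2 = 5

Parseval equates the L^2 energy of f (normalised by 1/(2π)) with the ℓ^2 sum of its Fourier coefficients: (1/(2π)) ∫_0^{2π} |f|^2 = Σ |c_n|^2.
Compute the left side: (1/(2π)) [∫_0^π 1^2 dx + ∫_π^{2π} 3^2 dx] = (1/(2π)) · (1π + 9π) = (1 + 9)/2 = 5.
So Σ_{n ∈ Z} |c_n|^2 = 5.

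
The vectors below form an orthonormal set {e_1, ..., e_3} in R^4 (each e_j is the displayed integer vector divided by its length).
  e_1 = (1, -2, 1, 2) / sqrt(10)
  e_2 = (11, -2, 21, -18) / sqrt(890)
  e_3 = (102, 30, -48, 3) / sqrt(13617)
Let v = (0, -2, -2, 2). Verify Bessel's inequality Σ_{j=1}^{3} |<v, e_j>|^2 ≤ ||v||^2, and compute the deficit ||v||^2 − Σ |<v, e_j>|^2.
Σ |<v, e_j>|^2 = 168/17; ||v||^2 = 12; deficit = 36/17

Write each e_j = u_j / sqrt(<u_j, u_j>) where u_j is the displayed integer vector. Then <v, e_j> = <v, u_j> / sqrt(<u_j, u_j>), so |<v, e_j>|^2 = <v, u_j>^2 / <u_j, u_j>.
Coefficients: <v, e_1> = 6/sqrt(10), <v, e_2> = -74/sqrt(890), <v, e_3> = 42/sqrt(13617).
Square and sum: Σ |<v, e_j>|^2 = 168/17.
Compute ||v||^2 = v·v = 12.
Deficit = 12 − 168/17 = 36/17 ≥ 0, confirming Bessel's inequality. (The deficit equals ||v − Σ <v,e_j> e_j||^2, the squared distance from v to span{e_j}.)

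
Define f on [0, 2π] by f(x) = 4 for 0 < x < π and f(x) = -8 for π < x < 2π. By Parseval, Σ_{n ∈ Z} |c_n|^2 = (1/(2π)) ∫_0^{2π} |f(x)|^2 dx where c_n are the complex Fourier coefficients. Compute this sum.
Σ |c_n|^2 = 40

Parseval equates the L^2 energy of f (normalised by 1/(2π)) with the ℓ^2 sum of its Fourier coefficients: (1/(2π)) ∫_0^{2π} |f|^2 = Σ |c_n|^2.
Compute the left side: (1/(2π)) [∫_0^π 4^2 dx + ∫_π^{2π} (-8)^2 dx] = (1/(2π)) · (16π + 64π) = (16 + 64)/2 = 40.
So Σ_{n ∈ Z} |c_n|^2 = 40.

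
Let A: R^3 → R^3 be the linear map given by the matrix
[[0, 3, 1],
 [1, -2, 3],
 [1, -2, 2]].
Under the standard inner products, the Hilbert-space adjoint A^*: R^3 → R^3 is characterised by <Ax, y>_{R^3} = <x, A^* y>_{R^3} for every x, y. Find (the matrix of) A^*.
A^* = A^T =
[[0, 1, 1],
 [3, -2, -2],
 [1, 3, 2]]

For real matrices with standard dot products, the defining identity <Ax, y> = <x, A^* y> gives (Ax)^T y = x^T (A^*) y, i.e. x^T A^T y = x^T (A^*) y. Since this holds for all x, y, we must have A^* = A^T. Therefore
A^* =
[[0, 1, 1],
 [3, -2, -2],
 [1, 3, 2]].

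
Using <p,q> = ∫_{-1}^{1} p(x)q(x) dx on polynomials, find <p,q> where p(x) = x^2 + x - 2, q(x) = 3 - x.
<p,q> = -32/3

Expand the product: p(x)·q(x) = -x^3 + 2*x^2 + 5*x - 6.
∫_{-1}^{1} of each monomial x^k gives [2/(k+1) if k even, 0 if k odd]. Integrating term-by-term (or equivalently evaluating the antiderivative F(x) = -x^4/4 + 2*x^3/3 + 5*x^2/2 - 6*x at the endpoints):
  F(1) − F(−1) = -37/12 − (91/12) = -32/3.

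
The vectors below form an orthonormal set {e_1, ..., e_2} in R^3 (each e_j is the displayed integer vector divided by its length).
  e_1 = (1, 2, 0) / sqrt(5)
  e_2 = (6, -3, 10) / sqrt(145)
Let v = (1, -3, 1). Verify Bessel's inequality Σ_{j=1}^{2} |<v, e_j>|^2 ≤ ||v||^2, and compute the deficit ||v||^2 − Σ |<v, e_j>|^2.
Σ |<v, e_j>|^2 = 270/29; ||v||^2 = 11; deficit = 49/29

Write each e_j = u_j / sqrt(<u_j, u_j>) where u_j is the displayed integer vector. Then <v, e_j> = <v, u_j> / sqrt(<u_j, u_j>), so |<v, e_j>|^2 = <v, u_j>^2 / <u_j, u_j>.
Coefficients: <v, e_1> = -5/sqrt(5), <v, e_2> = 25/sqrt(145).
Square and sum: Σ |<v, e_j>|^2 = 270/29.
Compute ||v||^2 = v·v = 11.
Deficit = 11 − 270/29 = 49/29 ≥ 0, confirming Bessel's inequality. (The deficit equals ||v − Σ <v,e_j> e_j||^2, the squared distance from v to span{e_j}.)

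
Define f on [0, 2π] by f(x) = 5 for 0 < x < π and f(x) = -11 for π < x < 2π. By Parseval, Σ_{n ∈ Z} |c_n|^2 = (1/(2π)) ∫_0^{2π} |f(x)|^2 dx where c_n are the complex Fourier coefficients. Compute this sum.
Σ |c_n|^2 = 73

Parseval equates the L^2 energy of f (normalised by 1/(2π)) with the ℓ^2 sum of its Fourier coefficients: (1/(2π)) ∫_0^{2π} |f|^2 = Σ |c_n|^2.
Compute the left side: (1/(2π)) [∫_0^π 5^2 dx + ∫_π^{2π} (-11)^2 dx] = (1/(2π)) · (25π + 121π) = (25 + 121)/2 = 73.
So Σ_{n ∈ Z} |c_n|^2 = 73.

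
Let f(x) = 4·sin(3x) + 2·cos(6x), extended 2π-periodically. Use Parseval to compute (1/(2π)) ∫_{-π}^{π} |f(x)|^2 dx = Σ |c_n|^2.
Σ |c_n|^2 = 10

Expand |f|^2 and use orthogonality of {sin(nx), cos(mx)} on [-π, π]:
  ∫_{-π}^{π} sin(nx)^2 dx = π, ∫ cos(mx)^2 dx = π, and cross terms integrate to 0.
So ∫_{-π}^{π} f(x)^2 dx = 4^2 · π + 2^2 · π = (16 + 4)π.
Divide by 2π: (16 + 4)/2 = 10.
By Parseval, this equals Σ |c_n|^2.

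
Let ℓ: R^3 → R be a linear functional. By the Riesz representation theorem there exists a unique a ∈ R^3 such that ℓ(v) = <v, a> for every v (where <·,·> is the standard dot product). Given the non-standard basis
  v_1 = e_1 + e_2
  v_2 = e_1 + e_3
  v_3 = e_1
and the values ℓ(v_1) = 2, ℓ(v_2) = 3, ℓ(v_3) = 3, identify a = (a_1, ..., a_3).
a = (3, -1, 0)

Write a = (a_1, ..., a_3) in the standard basis. For each basis vector v_i, ℓ(v_i) = <v_i, a> is a linear equation in the a_j's. Collect the n equations into a matrix system V a = ℓ, where row i of V is v_i (expressed in the standard basis). Since V is invertible (lower-triangular with 1s on the diagonal, up to permutation), solve by back-substitution:
  V =
[[1, 1, 0],
 [1, 0, 1],
 [1, 0, 0]]
  V a = (2, 3, 3)
Solving gives a = (3, -1, 0).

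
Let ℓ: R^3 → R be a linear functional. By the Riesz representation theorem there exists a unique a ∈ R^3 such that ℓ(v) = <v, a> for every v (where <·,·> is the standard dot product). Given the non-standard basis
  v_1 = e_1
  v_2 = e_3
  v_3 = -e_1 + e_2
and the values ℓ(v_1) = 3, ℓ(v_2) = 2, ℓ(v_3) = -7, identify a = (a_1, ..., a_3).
a = (3, -4, 2)

Write a = (a_1, ..., a_3) in the standard basis. For each basis vector v_i, ℓ(v_i) = <v_i, a> is a linear equation in the a_j's. Collect the n equations into a matrix system V a = ℓ, where row i of V is v_i (expressed in the standard basis). Since V is invertible (lower-triangular with 1s on the diagonal, up to permutation), solve by back-substitution:
  V =
[[1, 0, 0],
 [0, 0, 1],
 [-1, 1, 0]]
  V a = (3, 2, -7)
Solving gives a = (3, -4, 2).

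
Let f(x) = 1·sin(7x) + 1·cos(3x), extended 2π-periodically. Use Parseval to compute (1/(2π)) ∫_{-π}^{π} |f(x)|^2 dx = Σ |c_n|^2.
Σ |c_n|^2 = 1

Expand |f|^2 and use orthogonality of {sin(nx), cos(mx)} on [-π, π]:
  ∫_{-π}^{π} sin(nx)^2 dx = π, ∫ cos(mx)^2 dx = π, and cross terms integrate to 0.
So ∫_{-π}^{π} f(x)^2 dx = 1^2 · π + 1^2 · π = (1 + 1)π.
Divide by 2π: (1 + 1)/2 = 1.
By Parseval, this equals Σ |c_n|^2.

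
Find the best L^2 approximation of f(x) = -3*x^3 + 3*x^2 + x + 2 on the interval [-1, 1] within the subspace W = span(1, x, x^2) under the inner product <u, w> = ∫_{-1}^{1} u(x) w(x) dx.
g(x) = 3*x^2 - 4*x/5 + 2

The best approximation g ∈ W is the orthogonal projection of f onto W. Writing g = a_0 + a_1 x + a_2 x^2, the coefficients solve the normal equations G · a = b where
  G_{ij} = <φ_i, φ_j> and b_i = <f, φ_i>, with φ_0 = 1, φ_1 = x, φ_2 = x^2.
G =
  [2, 0, 2/3]
  [0, 2/3, 0]
  [2/3, 0, 2/5],
b = (6, -8/15, 38/15).
Solving gives a_0 = 2, a_1 = -4/5, a_2 = 3, so
  g(x) = 3*x^2 - 4*x/5 + 2.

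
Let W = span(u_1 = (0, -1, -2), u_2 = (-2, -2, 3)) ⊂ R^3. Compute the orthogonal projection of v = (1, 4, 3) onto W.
proj_W(v) = (30/23, 88/23, 71/23)

Set up U = [u_1 | ... | u_2] ∈ R^(3×2). The projector onto W = col(U) is P = U (U^T U)^(-1) U^T.
Compute U^T U =
  [5, -4]
  [-4, 17],
and U^T v = (-10, -1).
Solve U^T U · c = U^T v for the coefficients: c = (-58/23, -15/23). The projection is proj_W(v) = U c.
Check: (v - proj_W(v)) · u_1 = 0  (should be 0).
Check: (v - proj_W(v)) · u_2 = 0  (should be 0).
Result: proj_W(v) = (30/23, 88/23, 71/23).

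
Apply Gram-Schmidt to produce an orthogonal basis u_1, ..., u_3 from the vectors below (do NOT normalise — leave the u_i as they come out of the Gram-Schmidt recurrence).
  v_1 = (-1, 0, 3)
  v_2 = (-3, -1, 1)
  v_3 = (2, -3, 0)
Orthogonal basis:
  u_1 = (-1, 0, 3)
  u_2 = (-12/5, -1, -4/5)
  u_3 = (45/37, -120/37, 15/37)

Apply the Gram-Schmidt recurrence
  u_1 = v_1
  u_i = v_i − Σ_{j<i} ((v_i · u_j) / (u_j · u_j)) · u_j.

Step by step this gives:
  u_1 = (-1, 0, 3)
  u_2 = (-12/5, -1, -4/5)
  u_3 = (45/37, -120/37, 15/37)

Orthogonality check:
  u_2 · u_1 = 0 (should be 0)
  u_3 · u_1 = 0 (should be 0)
  u_3 · u_2 = 0 (should be 0)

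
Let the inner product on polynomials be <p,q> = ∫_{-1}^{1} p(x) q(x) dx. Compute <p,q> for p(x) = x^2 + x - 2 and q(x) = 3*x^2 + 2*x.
<p,q> = -22/15

Expand the product: p(x)·q(x) = 3*x^4 + 5*x^3 - 4*x^2 - 4*x.
∫_{-1}^{1} of each monomial x^k gives [2/(k+1) if k even, 0 if k odd]. Integrating term-by-term (or equivalently evaluating the antiderivative F(x) = 3*x^5/5 + 5*x^4/4 - 4*x^3/3 - 2*x^2 at the endpoints):
  F(1) − F(−1) = -89/60 − (-1/60) = -22/15.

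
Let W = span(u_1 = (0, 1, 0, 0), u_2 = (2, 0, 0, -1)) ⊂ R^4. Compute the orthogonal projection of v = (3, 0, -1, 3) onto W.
proj_W(v) = (6/5, 0, 0, -3/5)

Set up U = [u_1 | ... | u_2] ∈ R^(4×2). The projector onto W = col(U) is P = U (U^T U)^(-1) U^T.
Compute U^T U =
  [1, 0]
  [0, 5],
and U^T v = (0, 3).
Solve U^T U · c = U^T v for the coefficients: c = (0, 3/5). The projection is proj_W(v) = U c.
Check: (v - proj_W(v)) · u_1 = 0  (should be 0).
Check: (v - proj_W(v)) · u_2 = 0  (should be 0).
Result: proj_W(v) = (6/5, 0, 0, -3/5).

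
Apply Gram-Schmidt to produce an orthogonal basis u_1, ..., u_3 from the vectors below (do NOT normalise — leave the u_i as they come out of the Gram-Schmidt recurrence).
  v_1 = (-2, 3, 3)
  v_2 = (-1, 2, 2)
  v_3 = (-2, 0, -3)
Orthogonal basis:
  u_1 = (-2, 3, 3)
  u_2 = (3/11, 1/11, 1/11)
  u_3 = (0, 3/2, -3/2)

Apply the Gram-Schmidt recurrence
  u_1 = v_1
  u_i = v_i − Σ_{j<i} ((v_i · u_j) / (u_j · u_j)) · u_j.

Step by step this gives:
  u_1 = (-2, 3, 3)
  u_2 = (3/11, 1/11, 1/11)
  u_3 = (0, 3/2, -3/2)

Orthogonality check:
  u_2 · u_1 = 0 (should be 0)
  u_3 · u_1 = 0 (should be 0)
  u_3 · u_2 = 0 (should be 0)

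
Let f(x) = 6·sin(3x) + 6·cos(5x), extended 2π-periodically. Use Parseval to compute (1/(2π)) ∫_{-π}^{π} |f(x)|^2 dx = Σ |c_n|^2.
Σ |c_n|^2 = 36

Expand |f|^2 and use orthogonality of {sin(nx), cos(mx)} on [-π, π]:
  ∫_{-π}^{π} sin(nx)^2 dx = π, ∫ cos(mx)^2 dx = π, and cross terms integrate to 0.
So ∫_{-π}^{π} f(x)^2 dx = 6^2 · π + 6^2 · π = (36 + 36)π.
Divide by 2π: (36 + 36)/2 = 36.
By Parseval, this equals Σ |c_n|^2.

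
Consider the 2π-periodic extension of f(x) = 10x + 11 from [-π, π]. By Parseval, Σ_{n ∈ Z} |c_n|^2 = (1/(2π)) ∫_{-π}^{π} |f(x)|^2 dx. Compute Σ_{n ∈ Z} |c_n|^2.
Σ |c_n|^2 = 100π^2/3 + 121

Expand and integrate term by term over [-π, π]:
  ∫ (10x)^2 dx = 100·(2π^3/3); ∫ 2·10·(11)·x dx = 0 (odd integrand); ∫ 11^2 dx = 121·2π.
So (1/(2π)) ∫_{-π}^{π} (10x + 11)^2 dx = 100π^2/3 + 121 = 100π^2/3 + 121.
Parseval ⇒ Σ |c_n|^2 = 100π^2/3 + 121.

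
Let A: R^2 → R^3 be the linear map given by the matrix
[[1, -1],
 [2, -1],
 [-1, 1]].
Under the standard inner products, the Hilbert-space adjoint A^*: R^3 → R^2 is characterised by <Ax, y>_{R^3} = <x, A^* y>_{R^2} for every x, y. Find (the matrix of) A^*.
A^* = A^T =
[[1, 2, -1],
 [-1, -1, 1]]

For real matrices with standard dot products, the defining identity <Ax, y> = <x, A^* y> gives (Ax)^T y = x^T (A^*) y, i.e. x^T A^T y = x^T (A^*) y. Since this holds for all x, y, we must have A^* = A^T. Therefore
A^* =
[[1, 2, -1],
 [-1, -1, 1]].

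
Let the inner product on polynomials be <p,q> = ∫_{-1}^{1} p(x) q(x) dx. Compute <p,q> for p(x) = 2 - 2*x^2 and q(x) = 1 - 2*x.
<p,q> = 8/3

Expand the product: p(x)·q(x) = 4*x^3 - 2*x^2 - 4*x + 2.
∫_{-1}^{1} of each monomial x^k gives [2/(k+1) if k even, 0 if k odd]. Integrating term-by-term (or equivalently evaluating the antiderivative F(x) = x^4 - 2*x^3/3 - 2*x^2 + 2*x at the endpoints):
  F(1) − F(−1) = 1/3 − (-7/3) = 8/3.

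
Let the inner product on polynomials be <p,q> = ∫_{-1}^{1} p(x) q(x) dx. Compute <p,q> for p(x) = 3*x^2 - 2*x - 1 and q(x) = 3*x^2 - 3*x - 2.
<p,q> = 28/5

Expand the product: p(x)·q(x) = 9*x^4 - 15*x^3 - 3*x^2 + 7*x + 2.
∫_{-1}^{1} of each monomial x^k gives [2/(k+1) if k even, 0 if k odd]. Integrating term-by-term (or equivalently evaluating the antiderivative F(x) = 9*x^5/5 - 15*x^4/4 - x^3 + 7*x^2/2 + 2*x at the endpoints):
  F(1) − F(−1) = 51/20 − (-61/20) = 28/5.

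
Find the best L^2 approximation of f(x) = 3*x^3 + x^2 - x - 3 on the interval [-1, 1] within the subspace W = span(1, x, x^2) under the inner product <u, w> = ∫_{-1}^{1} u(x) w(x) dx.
g(x) = x^2 + 4*x/5 - 3

The best approximation g ∈ W is the orthogonal projection of f onto W. Writing g = a_0 + a_1 x + a_2 x^2, the coefficients solve the normal equations G · a = b where
  G_{ij} = <φ_i, φ_j> and b_i = <f, φ_i>, with φ_0 = 1, φ_1 = x, φ_2 = x^2.
G =
  [2, 0, 2/3]
  [0, 2/3, 0]
  [2/3, 0, 2/5],
b = (-16/3, 8/15, -8/5).
Solving gives a_0 = -3, a_1 = 4/5, a_2 = 1, so
  g(x) = x^2 + 4*x/5 - 3.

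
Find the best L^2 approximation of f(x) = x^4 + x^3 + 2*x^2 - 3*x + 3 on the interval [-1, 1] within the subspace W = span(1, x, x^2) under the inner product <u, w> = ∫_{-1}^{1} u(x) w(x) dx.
g(x) = 20*x^2/7 - 12*x/5 + 102/35

The best approximation g ∈ W is the orthogonal projection of f onto W. Writing g = a_0 + a_1 x + a_2 x^2, the coefficients solve the normal equations G · a = b where
  G_{ij} = <φ_i, φ_j> and b_i = <f, φ_i>, with φ_0 = 1, φ_1 = x, φ_2 = x^2.
G =
  [2, 0, 2/3]
  [0, 2/3, 0]
  [2/3, 0, 2/5],
b = (116/15, -8/5, 108/35).
Solving gives a_0 = 102/35, a_1 = -12/5, a_2 = 20/7, so
  g(x) = 20*x^2/7 - 12*x/5 + 102/35.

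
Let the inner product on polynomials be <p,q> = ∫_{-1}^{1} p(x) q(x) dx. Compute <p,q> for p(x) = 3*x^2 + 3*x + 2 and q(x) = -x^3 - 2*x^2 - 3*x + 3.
<p,q> = 86/15

Expand the product: p(x)·q(x) = -3*x^5 - 9*x^4 - 17*x^3 - 4*x^2 + 3*x + 6.
∫_{-1}^{1} of each monomial x^k gives [2/(k+1) if k even, 0 if k odd]. Integrating term-by-term (or equivalently evaluating the antiderivative F(x) = -x^6/2 - 9*x^5/5 - 17*x^4/4 - 4*x^3/3 + 3*x^2/2 + 6*x at the endpoints):
  F(1) − F(−1) = -23/60 − (-367/60) = 86/15.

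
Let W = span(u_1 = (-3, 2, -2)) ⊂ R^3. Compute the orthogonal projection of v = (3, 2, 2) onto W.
proj_W(v) = (27/17, -18/17, 18/17)

Set up U = [u_1 | ... | u_1] ∈ R^(3×1). The projector onto W = col(U) is P = U (U^T U)^(-1) U^T.
Compute U^T U =
  [17],
and U^T v = (-9).
Solve U^T U · c = U^T v for the coefficients: c = (-9/17). The projection is proj_W(v) = U c.
Check: (v - proj_W(v)) · u_1 = 0  (should be 0).
Result: proj_W(v) = (27/17, -18/17, 18/17).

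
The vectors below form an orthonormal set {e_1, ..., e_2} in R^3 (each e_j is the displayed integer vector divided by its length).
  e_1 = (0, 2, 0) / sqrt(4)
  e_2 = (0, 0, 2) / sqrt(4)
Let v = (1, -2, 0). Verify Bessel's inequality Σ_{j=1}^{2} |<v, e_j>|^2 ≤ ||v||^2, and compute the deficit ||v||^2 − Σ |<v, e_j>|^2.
Σ |<v, e_j>|^2 = 4; ||v||^2 = 5; deficit = 1

Write each e_j = u_j / sqrt(<u_j, u_j>) where u_j is the displayed integer vector. Then <v, e_j> = <v, u_j> / sqrt(<u_j, u_j>), so |<v, e_j>|^2 = <v, u_j>^2 / <u_j, u_j>.
Coefficients: <v, e_1> = -4/sqrt(4), <v, e_2> = 0/sqrt(4).
Square and sum: Σ |<v, e_j>|^2 = 4.
Compute ||v||^2 = v·v = 5.
Deficit = 5 − 4 = 1 ≥ 0, confirming Bessel's inequality. (The deficit equals ||v − Σ <v,e_j> e_j||^2, the squared distance from v to span{e_j}.)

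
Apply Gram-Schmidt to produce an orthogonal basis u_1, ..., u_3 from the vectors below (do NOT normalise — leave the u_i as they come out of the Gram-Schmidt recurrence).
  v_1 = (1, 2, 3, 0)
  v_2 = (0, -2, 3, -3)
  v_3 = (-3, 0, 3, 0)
Orthogonal basis:
  u_1 = (1, 2, 3, 0)
  u_2 = (-5/14, -19/7, 27/14, -3)
  u_3 = (-936/283, 18/283, 300/283, 288/283)

Apply the Gram-Schmidt recurrence
  u_1 = v_1
  u_i = v_i − Σ_{j<i} ((v_i · u_j) / (u_j · u_j)) · u_j.

Step by step this gives:
  u_1 = (1, 2, 3, 0)
  u_2 = (-5/14, -19/7, 27/14, -3)
  u_3 = (-936/283, 18/283, 300/283, 288/283)

Orthogonality check:
  u_2 · u_1 = 0 (should be 0)
  u_3 · u_1 = 0 (should be 0)
  u_3 · u_2 = 0 (should be 0)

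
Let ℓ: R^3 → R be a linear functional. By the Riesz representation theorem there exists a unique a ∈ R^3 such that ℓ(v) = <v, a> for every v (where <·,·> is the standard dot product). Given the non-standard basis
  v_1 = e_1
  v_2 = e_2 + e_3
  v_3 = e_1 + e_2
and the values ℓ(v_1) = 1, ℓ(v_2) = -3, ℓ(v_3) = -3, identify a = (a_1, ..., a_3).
a = (1, -4, 1)

Write a = (a_1, ..., a_3) in the standard basis. For each basis vector v_i, ℓ(v_i) = <v_i, a> is a linear equation in the a_j's. Collect the n equations into a matrix system V a = ℓ, where row i of V is v_i (expressed in the standard basis). Since V is invertible (lower-triangular with 1s on the diagonal, up to permutation), solve by back-substitution:
  V =
[[1, 0, 0],
 [0, 1, 1],
 [1, 1, 0]]
  V a = (1, -3, -3)
Solving gives a = (1, -4, 1).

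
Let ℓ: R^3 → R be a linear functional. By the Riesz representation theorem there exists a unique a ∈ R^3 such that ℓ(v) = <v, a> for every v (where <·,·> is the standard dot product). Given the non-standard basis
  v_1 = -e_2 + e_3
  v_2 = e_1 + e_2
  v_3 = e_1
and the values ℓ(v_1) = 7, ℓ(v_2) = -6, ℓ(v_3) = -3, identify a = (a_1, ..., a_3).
a = (-3, -3, 4)

Write a = (a_1, ..., a_3) in the standard basis. For each basis vector v_i, ℓ(v_i) = <v_i, a> is a linear equation in the a_j's. Collect the n equations into a matrix system V a = ℓ, where row i of V is v_i (expressed in the standard basis). Since V is invertible (lower-triangular with 1s on the diagonal, up to permutation), solve by back-substitution:
  V =
[[0, -1, 1],
 [1, 1, 0],
 [1, 0, 0]]
  V a = (7, -6, -3)
Solving gives a = (-3, -3, 4).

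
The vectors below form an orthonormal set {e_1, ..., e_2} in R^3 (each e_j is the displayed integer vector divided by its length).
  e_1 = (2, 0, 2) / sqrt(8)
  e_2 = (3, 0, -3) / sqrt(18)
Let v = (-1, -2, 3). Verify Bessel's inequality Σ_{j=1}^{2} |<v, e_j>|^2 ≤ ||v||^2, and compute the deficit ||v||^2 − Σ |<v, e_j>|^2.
Σ |<v, e_j>|^2 = 10; ||v||^2 = 14; deficit = 4

Write each e_j = u_j / sqrt(<u_j, u_j>) where u_j is the displayed integer vector. Then <v, e_j> = <v, u_j> / sqrt(<u_j, u_j>), so |<v, e_j>|^2 = <v, u_j>^2 / <u_j, u_j>.
Coefficients: <v, e_1> = 4/sqrt(8), <v, e_2> = -12/sqrt(18).
Square and sum: Σ |<v, e_j>|^2 = 10.
Compute ||v||^2 = v·v = 14.
Deficit = 14 − 10 = 4 ≥ 0, confirming Bessel's inequality. (The deficit equals ||v − Σ <v,e_j> e_j||^2, the squared distance from v to span{e_j}.)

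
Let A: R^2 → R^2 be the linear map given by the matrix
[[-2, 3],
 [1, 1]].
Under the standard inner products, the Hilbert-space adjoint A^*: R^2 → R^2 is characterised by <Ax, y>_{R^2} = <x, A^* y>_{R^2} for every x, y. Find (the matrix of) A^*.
A^* = A^T =
[[-2, 1],
 [3, 1]]

For real matrices with standard dot products, the defining identity <Ax, y> = <x, A^* y> gives (Ax)^T y = x^T (A^*) y, i.e. x^T A^T y = x^T (A^*) y. Since this holds for all x, y, we must have A^* = A^T. Therefore
A^* =
[[-2, 1],
 [3, 1]].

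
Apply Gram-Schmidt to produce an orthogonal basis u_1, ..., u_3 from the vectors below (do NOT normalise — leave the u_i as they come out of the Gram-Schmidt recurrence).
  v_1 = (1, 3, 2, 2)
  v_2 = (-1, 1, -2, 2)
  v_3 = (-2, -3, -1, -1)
Orthogonal basis:
  u_1 = (1, 3, 2, 2)
  u_2 = (-10/9, 2/3, -20/9, 16/9)
  u_3 = (-12/11, -6/11, 9/11, 6/11)

Apply the Gram-Schmidt recurrence
  u_1 = v_1
  u_i = v_i − Σ_{j<i} ((v_i · u_j) / (u_j · u_j)) · u_j.

Step by step this gives:
  u_1 = (1, 3, 2, 2)
  u_2 = (-10/9, 2/3, -20/9, 16/9)
  u_3 = (-12/11, -6/11, 9/11, 6/11)

Orthogonality check:
  u_2 · u_1 = 0 (should be 0)
  u_3 · u_1 = 0 (should be 0)
  u_3 · u_2 = 0 (should be 0)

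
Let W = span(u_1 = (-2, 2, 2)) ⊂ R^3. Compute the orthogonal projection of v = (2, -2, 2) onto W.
proj_W(v) = (2/3, -2/3, -2/3)

Set up U = [u_1 | ... | u_1] ∈ R^(3×1). The projector onto W = col(U) is P = U (U^T U)^(-1) U^T.
Compute U^T U =
  [12],
and U^T v = (-4).
Solve U^T U · c = U^T v for the coefficients: c = (-1/3). The projection is proj_W(v) = U c.
Check: (v - proj_W(v)) · u_1 = 0  (should be 0).
Result: proj_W(v) = (2/3, -2/3, -2/3).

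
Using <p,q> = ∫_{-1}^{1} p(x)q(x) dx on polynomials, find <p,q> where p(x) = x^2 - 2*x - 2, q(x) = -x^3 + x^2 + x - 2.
<p,q> = 26/5

Expand the product: p(x)·q(x) = -x^5 + 3*x^4 + x^3 - 6*x^2 + 2*x + 4.
∫_{-1}^{1} of each monomial x^k gives [2/(k+1) if k even, 0 if k odd]. Integrating term-by-term (or equivalently evaluating the antiderivative F(x) = -x^6/6 + 3*x^5/5 + x^4/4 - 2*x^3 + x^2 + 4*x at the endpoints):
  F(1) − F(−1) = 221/60 − (-91/60) = 26/5.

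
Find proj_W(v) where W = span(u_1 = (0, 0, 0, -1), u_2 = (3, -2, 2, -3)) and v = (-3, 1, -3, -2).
proj_W(v) = (-3, 2, -2, -2)

Set up U = [u_1 | ... | u_2] ∈ R^(4×2). The projector onto W = col(U) is P = U (U^T U)^(-1) U^T.
Compute U^T U =
  [1, 3]
  [3, 26],
and U^T v = (2, -11).
Solve U^T U · c = U^T v for the coefficients: c = (5, -1). The projection is proj_W(v) = U c.
Check: (v - proj_W(v)) · u_1 = 0  (should be 0).
Check: (v - proj_W(v)) · u_2 = 0  (should be 0).
Result: proj_W(v) = (-3, 2, -2, -2).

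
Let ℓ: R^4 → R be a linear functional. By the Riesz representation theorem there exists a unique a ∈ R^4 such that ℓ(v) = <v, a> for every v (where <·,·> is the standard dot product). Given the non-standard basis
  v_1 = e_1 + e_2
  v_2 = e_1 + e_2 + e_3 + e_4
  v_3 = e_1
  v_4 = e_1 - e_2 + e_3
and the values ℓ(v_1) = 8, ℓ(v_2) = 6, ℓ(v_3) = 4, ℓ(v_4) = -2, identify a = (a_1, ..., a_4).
a = (4, 4, -2, 0)

Write a = (a_1, ..., a_4) in the standard basis. For each basis vector v_i, ℓ(v_i) = <v_i, a> is a linear equation in the a_j's. Collect the n equations into a matrix system V a = ℓ, where row i of V is v_i (expressed in the standard basis). Since V is invertible (lower-triangular with 1s on the diagonal, up to permutation), solve by back-substitution:
  V =
[[1, 1, 0, 0],
 [1, 1, 1, 1],
 [1, 0, 0, 0],
 [1, -1, 1, 0]]
  V a = (8, 6, 4, -2)
Solving gives a = (4, 4, -2, 0).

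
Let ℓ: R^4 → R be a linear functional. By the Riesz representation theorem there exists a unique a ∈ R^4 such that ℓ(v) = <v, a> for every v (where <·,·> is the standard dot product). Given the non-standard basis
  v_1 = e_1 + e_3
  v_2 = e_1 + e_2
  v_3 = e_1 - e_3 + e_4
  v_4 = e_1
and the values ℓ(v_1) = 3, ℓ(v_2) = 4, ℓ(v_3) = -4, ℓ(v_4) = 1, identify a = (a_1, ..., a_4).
a = (1, 3, 2, -3)

Write a = (a_1, ..., a_4) in the standard basis. For each basis vector v_i, ℓ(v_i) = <v_i, a> is a linear equation in the a_j's. Collect the n equations into a matrix system V a = ℓ, where row i of V is v_i (expressed in the standard basis). Since V is invertible (lower-triangular with 1s on the diagonal, up to permutation), solve by back-substitution:
  V =
[[1, 0, 1, 0],
 [1, 1, 0, 0],
 [1, 0, -1, 1],
 [1, 0, 0, 0]]
  V a = (3, 4, -4, 1)
Solving gives a = (1, 3, 2, -3).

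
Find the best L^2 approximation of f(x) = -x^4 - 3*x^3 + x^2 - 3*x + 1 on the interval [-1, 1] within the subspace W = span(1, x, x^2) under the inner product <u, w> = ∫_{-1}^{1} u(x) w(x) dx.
g(x) = x^2/7 - 24*x/5 + 38/35

The best approximation g ∈ W is the orthogonal projection of f onto W. Writing g = a_0 + a_1 x + a_2 x^2, the coefficients solve the normal equations G · a = b where
  G_{ij} = <φ_i, φ_j> and b_i = <f, φ_i>, with φ_0 = 1, φ_1 = x, φ_2 = x^2.
G =
  [2, 0, 2/3]
  [0, 2/3, 0]
  [2/3, 0, 2/5],
b = (34/15, -16/5, 82/105).
Solving gives a_0 = 38/35, a_1 = -24/5, a_2 = 1/7, so
  g(x) = x^2/7 - 24*x/5 + 38/35.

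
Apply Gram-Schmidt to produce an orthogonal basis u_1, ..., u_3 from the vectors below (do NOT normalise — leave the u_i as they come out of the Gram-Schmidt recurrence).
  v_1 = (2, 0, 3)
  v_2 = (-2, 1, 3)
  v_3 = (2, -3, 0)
Orthogonal basis:
  u_1 = (2, 0, 3)
  u_2 = (-36/13, 1, 24/13)
  u_3 = (-90/157, -360/157, 60/157)

Apply the Gram-Schmidt recurrence
  u_1 = v_1
  u_i = v_i − Σ_{j<i} ((v_i · u_j) / (u_j · u_j)) · u_j.

Step by step this gives:
  u_1 = (2, 0, 3)
  u_2 = (-36/13, 1, 24/13)
  u_3 = (-90/157, -360/157, 60/157)

Orthogonality check:
  u_2 · u_1 = 0 (should be 0)
  u_3 · u_1 = 0 (should be 0)
  u_3 · u_2 = 0 (should be 0)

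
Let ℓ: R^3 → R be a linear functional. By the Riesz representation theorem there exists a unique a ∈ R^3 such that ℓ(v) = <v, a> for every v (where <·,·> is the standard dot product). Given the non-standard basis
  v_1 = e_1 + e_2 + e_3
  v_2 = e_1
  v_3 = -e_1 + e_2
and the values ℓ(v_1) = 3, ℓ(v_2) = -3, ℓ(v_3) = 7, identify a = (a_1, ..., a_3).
a = (-3, 4, 2)

Write a = (a_1, ..., a_3) in the standard basis. For each basis vector v_i, ℓ(v_i) = <v_i, a> is a linear equation in the a_j's. Collect the n equations into a matrix system V a = ℓ, where row i of V is v_i (expressed in the standard basis). Since V is invertible (lower-triangular with 1s on the diagonal, up to permutation), solve by back-substitution:
  V =
[[1, 1, 1],
 [1, 0, 0],
 [-1, 1, 0]]
  V a = (3, -3, 7)
Solving gives a = (-3, 4, 2).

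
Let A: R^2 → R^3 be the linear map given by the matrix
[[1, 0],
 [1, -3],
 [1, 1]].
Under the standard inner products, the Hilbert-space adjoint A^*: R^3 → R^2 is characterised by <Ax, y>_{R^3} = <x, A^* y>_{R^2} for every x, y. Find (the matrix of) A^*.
A^* = A^T =
[[1, 1, 1],
 [0, -3, 1]]

For real matrices with standard dot products, the defining identity <Ax, y> = <x, A^* y> gives (Ax)^T y = x^T (A^*) y, i.e. x^T A^T y = x^T (A^*) y. Since this holds for all x, y, we must have A^* = A^T. Therefore
A^* =
[[1, 1, 1],
 [0, -3, 1]].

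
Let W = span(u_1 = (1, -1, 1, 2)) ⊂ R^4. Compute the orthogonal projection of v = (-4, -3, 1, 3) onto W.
proj_W(v) = (6/7, -6/7, 6/7, 12/7)

Set up U = [u_1 | ... | u_1] ∈ R^(4×1). The projector onto W = col(U) is P = U (U^T U)^(-1) U^T.
Compute U^T U =
  [7],
and U^T v = (6).
Solve U^T U · c = U^T v for the coefficients: c = (6/7). The projection is proj_W(v) = U c.
Check: (v - proj_W(v)) · u_1 = 0  (should be 0).
Result: proj_W(v) = (6/7, -6/7, 6/7, 12/7).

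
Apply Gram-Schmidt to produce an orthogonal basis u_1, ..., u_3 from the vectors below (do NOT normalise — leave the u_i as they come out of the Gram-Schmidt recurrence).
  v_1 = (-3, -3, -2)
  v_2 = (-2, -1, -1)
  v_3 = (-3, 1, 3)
Orthogonal basis:
  u_1 = (-3, -3, -2)
  u_2 = (-1/2, 1/2, 0)
  u_3 = (-1, -1, 3)

Apply the Gram-Schmidt recurrence
  u_1 = v_1
  u_i = v_i − Σ_{j<i} ((v_i · u_j) / (u_j · u_j)) · u_j.

Step by step this gives:
  u_1 = (-3, -3, -2)
  u_2 = (-1/2, 1/2, 0)
  u_3 = (-1, -1, 3)

Orthogonality check:
  u_2 · u_1 = 0 (should be 0)
  u_3 · u_1 = 0 (should be 0)
  u_3 · u_2 = 0 (should be 0)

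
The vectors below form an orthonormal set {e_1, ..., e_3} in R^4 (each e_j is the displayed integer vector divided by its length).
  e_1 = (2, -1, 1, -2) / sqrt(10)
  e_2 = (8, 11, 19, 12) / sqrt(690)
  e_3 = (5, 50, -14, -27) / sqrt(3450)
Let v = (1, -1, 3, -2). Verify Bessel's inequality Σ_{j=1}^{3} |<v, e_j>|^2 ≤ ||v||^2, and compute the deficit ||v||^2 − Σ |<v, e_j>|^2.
Σ |<v, e_j>|^2 = 581/50; ||v||^2 = 15; deficit = 169/50

Write each e_j = u_j / sqrt(<u_j, u_j>) where u_j is the displayed integer vector. Then <v, e_j> = <v, u_j> / sqrt(<u_j, u_j>), so |<v, e_j>|^2 = <v, u_j>^2 / <u_j, u_j>.
Coefficients: <v, e_1> = 10/sqrt(10), <v, e_2> = 30/sqrt(690), <v, e_3> = -33/sqrt(3450).
Square and sum: Σ |<v, e_j>|^2 = 581/50.
Compute ||v||^2 = v·v = 15.
Deficit = 15 − 581/50 = 169/50 ≥ 0, confirming Bessel's inequality. (The deficit equals ||v − Σ <v,e_j> e_j||^2, the squared distance from v to span{e_j}.)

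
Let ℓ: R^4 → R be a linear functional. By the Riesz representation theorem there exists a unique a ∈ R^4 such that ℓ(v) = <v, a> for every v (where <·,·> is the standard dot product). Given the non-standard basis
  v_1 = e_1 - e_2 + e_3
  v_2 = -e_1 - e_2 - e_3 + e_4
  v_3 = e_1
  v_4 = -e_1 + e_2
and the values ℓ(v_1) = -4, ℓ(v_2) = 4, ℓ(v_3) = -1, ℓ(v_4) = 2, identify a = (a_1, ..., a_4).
a = (-1, 1, -2, 2)

Write a = (a_1, ..., a_4) in the standard basis. For each basis vector v_i, ℓ(v_i) = <v_i, a> is a linear equation in the a_j's. Collect the n equations into a matrix system V a = ℓ, where row i of V is v_i (expressed in the standard basis). Since V is invertible (lower-triangular with 1s on the diagonal, up to permutation), solve by back-substitution:
  V =
[[1, -1, 1, 0],
 [-1, -1, -1, 1],
 [1, 0, 0, 0],
 [-1, 1, 0, 0]]
  V a = (-4, 4, -1, 2)
Solving gives a = (-1, 1, -2, 2).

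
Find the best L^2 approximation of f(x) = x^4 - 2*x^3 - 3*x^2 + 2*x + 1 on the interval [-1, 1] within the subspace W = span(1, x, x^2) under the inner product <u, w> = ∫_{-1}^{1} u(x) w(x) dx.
g(x) = -15*x^2/7 + 4*x/5 + 32/35

The best approximation g ∈ W is the orthogonal projection of f onto W. Writing g = a_0 + a_1 x + a_2 x^2, the coefficients solve the normal equations G · a = b where
  G_{ij} = <φ_i, φ_j> and b_i = <f, φ_i>, with φ_0 = 1, φ_1 = x, φ_2 = x^2.
G =
  [2, 0, 2/3]
  [0, 2/3, 0]
  [2/3, 0, 2/5],
b = (2/5, 8/15, -26/105).
Solving gives a_0 = 32/35, a_1 = 4/5, a_2 = -15/7, so
  g(x) = -15*x^2/7 + 4*x/5 + 32/35.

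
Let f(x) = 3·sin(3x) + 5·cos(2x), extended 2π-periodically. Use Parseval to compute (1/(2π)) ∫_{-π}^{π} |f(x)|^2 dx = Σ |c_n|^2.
Σ |c_n|^2 = 17

Expand |f|^2 and use orthogonality of {sin(nx), cos(mx)} on [-π, π]:
  ∫_{-π}^{π} sin(nx)^2 dx = π, ∫ cos(mx)^2 dx = π, and cross terms integrate to 0.
So ∫_{-π}^{π} f(x)^2 dx = 3^2 · π + 5^2 · π = (9 + 25)π.
Divide by 2π: (9 + 25)/2 = 17.
By Parseval, this equals Σ |c_n|^2.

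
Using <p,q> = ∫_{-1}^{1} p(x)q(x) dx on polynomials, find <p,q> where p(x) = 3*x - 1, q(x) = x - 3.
<p,q> = 8

Expand the product: p(x)·q(x) = 3*x^2 - 10*x + 3.
∫_{-1}^{1} of each monomial x^k gives [2/(k+1) if k even, 0 if k odd]. Integrating term-by-term (or equivalently evaluating the antiderivative F(x) = x^3 - 5*x^2 + 3*x at the endpoints):
  F(1) − F(−1) = -1 − (-9) = 8.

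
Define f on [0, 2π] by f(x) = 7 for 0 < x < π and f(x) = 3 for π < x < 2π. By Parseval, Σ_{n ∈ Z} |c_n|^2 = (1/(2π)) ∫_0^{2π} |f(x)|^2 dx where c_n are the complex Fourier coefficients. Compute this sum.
Σ |c_n|^2 = 29

Parseval equates the L^2 energy of f (normalised by 1/(2π)) with the ℓ^2 sum of its Fourier coefficients: (1/(2π)) ∫_0^{2π} |f|^2 = Σ |c_n|^2.
Compute the left side: (1/(2π)) [∫_0^π 7^2 dx + ∫_π^{2π} 3^2 dx] = (1/(2π)) · (49π + 9π) = (49 + 9)/2 = 29.
So Σ_{n ∈ Z} |c_n|^2 = 29.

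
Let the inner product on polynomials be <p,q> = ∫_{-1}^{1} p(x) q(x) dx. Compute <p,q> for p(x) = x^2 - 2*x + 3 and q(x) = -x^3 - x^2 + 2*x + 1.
<p,q> = 12/5

Expand the product: p(x)·q(x) = -x^5 + x^4 + x^3 - 6*x^2 + 4*x + 3.
∫_{-1}^{1} of each monomial x^k gives [2/(k+1) if k even, 0 if k odd]. Integrating term-by-term (or equivalently evaluating the antiderivative F(x) = -x^6/6 + x^5/5 + x^4/4 - 2*x^3 + 2*x^2 + 3*x at the endpoints):
  F(1) − F(−1) = 197/60 − (53/60) = 12/5.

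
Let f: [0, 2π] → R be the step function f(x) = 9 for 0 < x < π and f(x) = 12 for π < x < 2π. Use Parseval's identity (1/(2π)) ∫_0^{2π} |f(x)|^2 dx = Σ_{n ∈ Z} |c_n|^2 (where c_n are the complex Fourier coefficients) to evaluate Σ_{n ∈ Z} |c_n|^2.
Σ |c_n|^2 = 225/2

Parseval equates the L^2 energy of f (normalised by 1/(2π)) with the ℓ^2 sum of its Fourier coefficients: (1/(2π)) ∫_0^{2π} |f|^2 = Σ |c_n|^2.
Compute the left side: (1/(2π)) [∫_0^π 9^2 dx + ∫_π^{2π} 12^2 dx] = (1/(2π)) · (81π + 144π) = (81 + 144)/2 = 225/2.
So Σ_{n ∈ Z} |c_n|^2 = 225/2.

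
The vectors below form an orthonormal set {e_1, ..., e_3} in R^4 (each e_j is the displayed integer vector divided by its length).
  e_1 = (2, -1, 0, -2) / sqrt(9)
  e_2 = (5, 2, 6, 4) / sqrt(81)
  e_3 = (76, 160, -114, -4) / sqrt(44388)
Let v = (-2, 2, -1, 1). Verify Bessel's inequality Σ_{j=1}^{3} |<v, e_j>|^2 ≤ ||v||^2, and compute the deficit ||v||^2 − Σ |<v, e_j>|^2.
Σ |<v, e_j>|^2 = 1321/137; ||v||^2 = 10; deficit = 49/137

Write each e_j = u_j / sqrt(<u_j, u_j>) where u_j is the displayed integer vector. Then <v, e_j> = <v, u_j> / sqrt(<u_j, u_j>), so |<v, e_j>|^2 = <v, u_j>^2 / <u_j, u_j>.
Coefficients: <v, e_1> = -8/sqrt(9), <v, e_2> = -8/sqrt(81), <v, e_3> = 278/sqrt(44388).
Square and sum: Σ |<v, e_j>|^2 = 1321/137.
Compute ||v||^2 = v·v = 10.
Deficit = 10 − 1321/137 = 49/137 ≥ 0, confirming Bessel's inequality. (The deficit equals ||v − Σ <v,e_j> e_j||^2, the squared distance from v to span{e_j}.)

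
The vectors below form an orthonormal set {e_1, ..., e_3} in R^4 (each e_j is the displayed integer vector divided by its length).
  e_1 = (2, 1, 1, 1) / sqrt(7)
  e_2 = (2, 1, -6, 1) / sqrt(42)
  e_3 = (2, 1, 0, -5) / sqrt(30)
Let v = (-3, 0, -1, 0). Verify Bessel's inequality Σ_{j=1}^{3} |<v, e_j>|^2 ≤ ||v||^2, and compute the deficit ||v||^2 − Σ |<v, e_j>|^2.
Σ |<v, e_j>|^2 = 41/5; ||v||^2 = 10; deficit = 9/5

Write each e_j = u_j / sqrt(<u_j, u_j>) where u_j is the displayed integer vector. Then <v, e_j> = <v, u_j> / sqrt(<u_j, u_j>), so |<v, e_j>|^2 = <v, u_j>^2 / <u_j, u_j>.
Coefficients: <v, e_1> = -7/sqrt(7), <v, e_2> = 0/sqrt(42), <v, e_3> = -6/sqrt(30).
Square and sum: Σ |<v, e_j>|^2 = 41/5.
Compute ||v||^2 = v·v = 10.
Deficit = 10 − 41/5 = 9/5 ≥ 0, confirming Bessel's inequality. (The deficit equals ||v − Σ <v,e_j> e_j||^2, the squared distance from v to span{e_j}.)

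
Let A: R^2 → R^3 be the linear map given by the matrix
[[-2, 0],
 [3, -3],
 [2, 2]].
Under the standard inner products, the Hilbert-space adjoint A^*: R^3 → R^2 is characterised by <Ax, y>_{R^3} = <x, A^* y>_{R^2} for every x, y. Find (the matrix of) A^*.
A^* = A^T =
[[-2, 3, 2],
 [0, -3, 2]]

For real matrices with standard dot products, the defining identity <Ax, y> = <x, A^* y> gives (Ax)^T y = x^T (A^*) y, i.e. x^T A^T y = x^T (A^*) y. Since this holds for all x, y, we must have A^* = A^T. Therefore
A^* =
[[-2, 3, 2],
 [0, -3, 2]].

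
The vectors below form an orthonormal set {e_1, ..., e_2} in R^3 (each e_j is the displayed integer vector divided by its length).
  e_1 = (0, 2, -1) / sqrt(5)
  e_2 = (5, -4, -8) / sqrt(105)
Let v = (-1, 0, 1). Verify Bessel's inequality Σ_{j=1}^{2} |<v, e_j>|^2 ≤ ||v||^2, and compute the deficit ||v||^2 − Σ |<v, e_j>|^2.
Σ |<v, e_j>|^2 = 38/21; ||v||^2 = 2; deficit = 4/21

Write each e_j = u_j / sqrt(<u_j, u_j>) where u_j is the displayed integer vector. Then <v, e_j> = <v, u_j> / sqrt(<u_j, u_j>), so |<v, e_j>|^2 = <v, u_j>^2 / <u_j, u_j>.
Coefficients: <v, e_1> = -1/sqrt(5), <v, e_2> = -13/sqrt(105).
Square and sum: Σ |<v, e_j>|^2 = 38/21.
Compute ||v||^2 = v·v = 2.
Deficit = 2 − 38/21 = 4/21 ≥ 0, confirming Bessel's inequality. (The deficit equals ||v − Σ <v,e_j> e_j||^2, the squared distance from v to span{e_j}.)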